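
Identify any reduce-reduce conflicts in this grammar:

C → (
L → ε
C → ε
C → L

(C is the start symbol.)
Yes — I0: [C → .] vs [L → .]

A reduce-reduce conflict occurs when an LR(0) state has two complete items [A → α .] and [B → β .] — both call for a reduction, and with no lookahead the parser cannot choose between them.

Augment with C' → C and build the canonical LR(0) collection (I0 = CLOSURE({[C' → . C]}), then GOTO on every symbol after a dot until no new states appear). It has 4 states:
  I0: { [C → . (], [C → . L], [C → .], [C' → . C], [L → .] }  — shift, 2 reduces
  I1: { [C → ( .] }  — reduce
  I2: { [C' → C .] }  — accept
  I3: { [C → L .] }  — reduce

I0 contains complete items [C → .], [L → .] — reduce-reduce conflict.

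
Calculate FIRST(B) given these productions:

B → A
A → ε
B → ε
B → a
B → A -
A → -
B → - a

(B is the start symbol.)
To compute FIRST(B), examine every production with B on the left-hand side, reading each right-hand side left to right until a non-nullable symbol is reached.

FIRST sets of the other non-terminals involved (by the same procedure, iterated to a fixed point):
  FIRST(A) = { '-', ε }

From B → A:
  - A is a non-terminal: add FIRST(A) \ {ε} = { '-' }
    A is nullable and nothing follows, so the whole right-hand side can vanish: ε ∈ FIRST(B)
From B → ε:
  - ε-production, so ε ∈ FIRST(B)
From B → a:
  - a is a terminal: add 'a' and stop
From B → A -:
  - A is a non-terminal: add FIRST(A) \ {ε} = { '-' }
    A is nullable, so continue to the next symbol
  - '-' is a terminal: add '-' and stop
From B → - a:
  - '-' is a terminal: add '-' and stop

Collecting: FIRST(B) = { '-', 'a', ε }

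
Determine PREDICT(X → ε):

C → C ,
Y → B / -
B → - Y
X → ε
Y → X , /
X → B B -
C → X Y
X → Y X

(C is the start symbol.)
PREDICT(X → ε) = (FIRST(RHS) \ {ε}) ∪ (FOLLOW(X) if ε ∈ FIRST(RHS), i.e. RHS ⇒* ε)
The right-hand side is ε (FIRST(ε) = { ε }), so the predict set is FOLLOW(X) = { ',', '-' }
PREDICT(X → ε) = { ',', '-' }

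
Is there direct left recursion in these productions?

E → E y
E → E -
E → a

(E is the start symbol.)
Yes, E is left-recursive

Direct left recursion occurs when N → N α for some non-terminal N (the right-hand side begins with the left-hand side itself).

E → E y: LEFT RECURSIVE (starts with E)
E → E -: LEFT RECURSIVE (starts with E)
E → a: starts with a

The grammar has direct left recursion on: E.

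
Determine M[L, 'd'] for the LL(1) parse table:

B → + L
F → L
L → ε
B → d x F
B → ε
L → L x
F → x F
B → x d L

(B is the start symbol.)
Empty (error entry)

To find M[L, 'd'], we find productions for L where 'd' is in the predict set (PREDICT(N → α) = (FIRST(α) \ {ε}) ∪ (FOLLOW(N) if α ⇒* ε)).

Relevant sets:
  FIRST(L) = { 'x', ε }
  FOLLOW(L) = { $, 'x' }

L → ε: PREDICT = { $, 'x' }
L → L x: PREDICT = { 'x' }

M[L, 'd'] is empty (no production applies)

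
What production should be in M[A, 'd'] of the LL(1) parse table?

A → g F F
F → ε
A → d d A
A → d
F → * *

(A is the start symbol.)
A → d d A, A → d

To find M[A, 'd'], we find productions for A where 'd' is in the predict set (PREDICT(N → α) = (FIRST(α) \ {ε}) ∪ (FOLLOW(N) if α ⇒* ε)).

A → g F F: PREDICT = { 'g' }
A → d d A: PREDICT = { 'd' }
  'd' is in predict set, so this production goes in M[A, 'd']
A → d: PREDICT = { 'd' }
  'd' is in predict set, so this production goes in M[A, 'd']

M[A, 'd'] = A → d d A, A → d  (a multiply-defined cell — the grammar is not LL(1))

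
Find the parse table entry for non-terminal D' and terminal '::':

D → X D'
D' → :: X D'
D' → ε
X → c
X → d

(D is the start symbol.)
D' → :: X D'

To find M[D', '::'], we find productions for D' where '::' is in the predict set (PREDICT(N → α) = (FIRST(α) \ {ε}) ∪ (FOLLOW(N) if α ⇒* ε)).

Relevant sets:
  FOLLOW(D') = { $ }

D' → :: X D': PREDICT = { '::' }
  '::' is in predict set, so this production goes in M[D', '::']
D' → ε: PREDICT = { $ }

M[D', '::'] = D' → :: X D'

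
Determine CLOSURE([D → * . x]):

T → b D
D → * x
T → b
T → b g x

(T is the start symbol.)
Start with: [D → * . x]
The dot precedes the terminal x, so nothing is added.

CLOSURE = { [D → * . x] }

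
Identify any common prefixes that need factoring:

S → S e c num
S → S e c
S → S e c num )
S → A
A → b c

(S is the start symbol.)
Yes, S has productions with common prefix 'S e c'

Left-factoring is needed when two productions for the same non-terminal
share a common prefix on the right-hand side.

Productions for S:
  S → S e c num
  S → S e c
  S → S e c num )
  S → A

Found common prefix 'S e c' in productions for S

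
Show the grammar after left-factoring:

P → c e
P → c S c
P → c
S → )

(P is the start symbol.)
Left-factoring transforms A → αβ₁ | αβ₂ into A → αA' and A' → β₁ | β₂
(α is the longest common prefix among the alternatives). Repeat until
no nonterminal has two alternatives with a common prefix.

Round 1: P has alternatives sharing prefix 'c'. Introduce P': P → c P'
  Add: P' → e
  Add: P' → S c
  Add: P' → ε

No remaining common prefixes — done.

Resulting grammar:
P → c P'
P' → e
P' → S c
P' → ε
S → )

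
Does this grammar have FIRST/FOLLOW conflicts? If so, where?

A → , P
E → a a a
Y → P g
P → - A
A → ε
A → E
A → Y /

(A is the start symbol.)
No FIRST/FOLLOW conflicts.

A FIRST/FOLLOW conflict occurs when a non-terminal N has a nullable alternative N → β (β ⇒* ε) and another alternative N → α with FIRST(α) ∩ FOLLOW(N) ≠ ∅: on such a lookahead the parser cannot decide between expanding α and letting N vanish via β.

Nullable non-terminals: A.
FIRST sets used below: FIRST(E) = { 'a' }, FIRST(Y) = { '-' }

A: nullable alternative(s) A → ε; FOLLOW(A) = { $, 'g' }
  A → , P: FIRST \ {ε} = { ',' } — disjoint from FOLLOW(A)
  A → ε: FIRST \ {ε} = { } — this is the only nullable alternative, skip
  A → E: FIRST \ {ε} = { 'a' } — disjoint from FOLLOW(A)
  A → Y /: FIRST \ {ε} = { '-' } — disjoint from FOLLOW(A)

E, P, Y have no nullable alternative, so no FIRST/FOLLOW check is needed there.

No FIRST/FOLLOW conflicts found.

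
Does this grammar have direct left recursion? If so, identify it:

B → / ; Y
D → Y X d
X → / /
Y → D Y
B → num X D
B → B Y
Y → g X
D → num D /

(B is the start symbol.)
B → / ; Y: starts with '/'
D → Y X d: starts with Y
X → / /: starts with '/'
Y → D Y: starts with D
B → num X D: starts with num
B → B Y: LEFT RECURSIVE (starts with B)
Y → g X: starts with g
D → num D /: starts with num

The grammar has direct left recursion on: B.

Answer: Yes, B is left-recursive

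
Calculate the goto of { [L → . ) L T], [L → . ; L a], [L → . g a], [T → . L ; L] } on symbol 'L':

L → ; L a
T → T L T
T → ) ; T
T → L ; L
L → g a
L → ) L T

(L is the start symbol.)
GOTO(I, 'L') = CLOSURE({ [A → αX.β] : [A → α.Xβ] ∈ I, X = 'L' })

Items with dot before 'L', with the dot advanced:
  [T → . L ; L] → [T → L . ; L]
Closure adds nothing (no advanced item has the dot before a non-terminal).

GOTO = { [T → L . ; L] }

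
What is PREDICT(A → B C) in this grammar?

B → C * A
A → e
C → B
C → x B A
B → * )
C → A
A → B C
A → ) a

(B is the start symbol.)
{ ')', '*', 'e', 'x' }

PREDICT(A → B C) = (FIRST(RHS) \ {ε}) ∪ (FOLLOW(A) if ε ∈ FIRST(RHS), i.e. RHS ⇒* ε)
FIRST(B) = { ')', '*', 'e', 'x' }
FIRST(B C) = { ')', '*', 'e', 'x' }
ε ∉ FIRST(B C), so FOLLOW(A) is not added.
PREDICT(A → B C) = { ')', '*', 'e', 'x' }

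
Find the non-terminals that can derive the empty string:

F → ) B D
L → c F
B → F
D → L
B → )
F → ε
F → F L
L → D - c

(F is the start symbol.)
{ 'B', 'F' }

A non-terminal is nullable if it can derive ε (the empty string): either it has an ε-production, or it has a production whose right-hand side consists entirely of nullable non-terminals.

ε-productions: F → ε
So F is immediately nullable.
B → F: every symbol on the right is nullable, so B is nullable too.
No further non-terminal can be added: every production for the remaining non-terminals contains a terminal or a non-nullable non-terminal.
Nullable = { 'B', 'F' }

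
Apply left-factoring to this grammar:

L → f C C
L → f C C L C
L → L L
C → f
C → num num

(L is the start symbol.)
Left-factoring transforms A → αβ₁ | αβ₂ into A → αA' and A' → β₁ | β₂
(α is the longest common prefix among the alternatives). Repeat until
no nonterminal has two alternatives with a common prefix.

Round 1: L has alternatives sharing prefix 'f C C'. Introduce L': L → f C C L'
  Add: L' → ε
  Add: L' → L C

No remaining common prefixes — done.

Resulting grammar:
L → f C C L'
L' → ε
L' → L C
L → L L
C → f
C → num num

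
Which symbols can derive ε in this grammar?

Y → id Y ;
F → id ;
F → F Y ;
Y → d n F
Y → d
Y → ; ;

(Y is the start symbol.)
A non-terminal is nullable if it can derive ε (the empty string): either it has an ε-production, or it has a production whose right-hand side consists entirely of nullable non-terminals.

There are no ε-productions, so no non-terminal can derive ε.
No non-terminals are nullable.

Answer: None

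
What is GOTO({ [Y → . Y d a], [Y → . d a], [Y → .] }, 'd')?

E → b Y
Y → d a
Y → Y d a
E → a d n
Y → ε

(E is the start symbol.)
{ [Y → d . a] }

GOTO(I, 'd') = CLOSURE({ [A → αX.β] : [A → α.Xβ] ∈ I, X = 'd' })

Items with dot before 'd', with the dot advanced:
  [Y → . d a] → [Y → d . a]
Closure adds nothing (no advanced item has the dot before a non-terminal).

GOTO = { [Y → d . a] }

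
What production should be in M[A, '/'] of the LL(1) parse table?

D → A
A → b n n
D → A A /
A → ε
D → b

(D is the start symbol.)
A → ε

To find M[A, '/'], we find productions for A where '/' is in the predict set (PREDICT(N → α) = (FIRST(α) \ {ε}) ∪ (FOLLOW(N) if α ⇒* ε)).

Relevant sets:
  FOLLOW(A) = { $, '/', 'b' }

A → b n n: PREDICT = { 'b' }
A → ε: PREDICT = { $, '/', 'b' }
  '/' is in predict set, so this production goes in M[A, '/']

M[A, '/'] = A → ε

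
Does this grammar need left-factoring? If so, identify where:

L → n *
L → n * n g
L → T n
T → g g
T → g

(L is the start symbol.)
Left-factoring is needed when two productions for the same non-terminal
share a common prefix on the right-hand side.

Productions for L:
  L → n *
  L → n * n g
  L → T n
Productions for T:
  T → g g
  T → g

Found common prefix 'n *' in productions for L
Found common prefix 'g' in productions for T

Answer: Yes, L has productions with common prefix 'n *'; T has productions with common prefix 'g'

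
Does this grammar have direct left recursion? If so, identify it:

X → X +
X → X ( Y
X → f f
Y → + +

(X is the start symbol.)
Yes, X is left-recursive

Direct left recursion occurs when N → N α for some non-terminal N (the right-hand side begins with the left-hand side itself).

X → X +: LEFT RECURSIVE (starts with X)
X → X ( Y: LEFT RECURSIVE (starts with X)
X → f f: starts with f
Y → + +: starts with '+'

The grammar has direct left recursion on: X.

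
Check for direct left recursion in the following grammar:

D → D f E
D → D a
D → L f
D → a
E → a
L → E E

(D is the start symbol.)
Yes, D is left-recursive

Direct left recursion occurs when N → N α for some non-terminal N (the right-hand side begins with the left-hand side itself).

D → D f E: LEFT RECURSIVE (starts with D)
D → D a: LEFT RECURSIVE (starts with D)
D → L f: starts with L
D → a: starts with a
E → a: starts with a
L → E E: starts with E

The grammar has direct left recursion on: D.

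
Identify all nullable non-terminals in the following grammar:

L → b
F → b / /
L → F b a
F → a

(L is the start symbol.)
There are no ε-productions, so no non-terminal can derive ε.
No non-terminals are nullable.

Answer: None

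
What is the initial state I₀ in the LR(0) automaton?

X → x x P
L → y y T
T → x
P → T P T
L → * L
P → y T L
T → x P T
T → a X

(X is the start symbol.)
First, augment the grammar with X' → X
I₀ = CLOSURE({ [X' → . X] }):
  [X' → . X] has the dot before X: add [X → . x x P]
No further items can be added.

I₀ = { [X → . x x P], [X' → . X] }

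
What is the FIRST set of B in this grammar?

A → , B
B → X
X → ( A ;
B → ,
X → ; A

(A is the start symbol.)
{ '(', ',', ';' }

FIRST sets of the other non-terminals involved (by the same procedure, iterated to a fixed point):
  FIRST(X) = { '(', ';' }

From B → X:
  - X is a non-terminal: add FIRST(X) \ {ε} = { '(', ';' }
    X is not nullable, so stop
From B → ,:
  - ',' is a terminal: add ',' and stop

Collecting: FIRST(B) = { '(', ',', ';' }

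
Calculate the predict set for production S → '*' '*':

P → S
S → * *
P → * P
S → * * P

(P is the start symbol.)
{ '*' }

PREDICT(S → '*' '*') = (FIRST(RHS) \ {ε}) ∪ (FOLLOW(S) if ε ∈ FIRST(RHS), i.e. RHS ⇒* ε)
FIRST('*' '*') = { '*' }
ε ∉ FIRST('*' '*'), so FOLLOW(S) is not added.
PREDICT(S → '*' '*') = { '*' }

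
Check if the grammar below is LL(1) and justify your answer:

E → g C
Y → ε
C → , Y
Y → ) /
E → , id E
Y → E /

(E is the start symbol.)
A grammar is LL(1) if for each non-terminal N with multiple productions, the predict sets of those productions are pairwise disjoint, where PREDICT(N → α) = (FIRST(α) \ {ε}) ∪ (FOLLOW(N) if α ⇒* ε).

Relevant sets:
  FIRST(E) = { ',', 'g' }
  FOLLOW(Y) = { $, '/' }

For E:
  PREDICT(E → g C) = { 'g' }
  PREDICT(E → ',' id E) = { ',' }
For Y:
  PREDICT(Y → ε) = { $, '/' }
  PREDICT(Y → ')' '/') = { ')' }
  PREDICT(Y → E '/') = { ',', 'g' }
C has a single production, so nothing to check there.

All predict sets are disjoint. The grammar IS LL(1).

Answer: Yes, the grammar is LL(1).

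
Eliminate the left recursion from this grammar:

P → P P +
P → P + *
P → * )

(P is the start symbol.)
P is directly left-recursive. The standard transformation for
  A → A α₁ | ... | A α_m | β₁ | ... | β_n
is
  A  → β₁ A' | ... | β_n A'
  A' → α₁ A' | ... | α_m A' | ε

P → * ) becomes P → * ) P'
P → P P + becomes P' → P + P'
P → P + * becomes P' → + * P'
Add P' → ε

Resulting grammar:
P → * ) P'
P' → P + P'
P' → + * P'
P' → ε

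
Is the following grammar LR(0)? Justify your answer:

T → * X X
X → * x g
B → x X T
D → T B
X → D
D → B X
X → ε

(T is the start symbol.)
No. Shift-reduce conflict between [X → .] and [B → . x X T]

A grammar is LR(0) if no state in the canonical LR(0) collection has:
  - both a shift item (dot before a terminal) and a complete item (shift-reduce conflict), or
  - two or more complete items (reduce-reduce conflict; the accept item [T' → T .] counts as a complete item here).

Augment with T' → T and build the canonical LR(0) collection (I0 = CLOSURE({[T' → . T]}), then GOTO on every symbol after a dot until no new states appear). It has 16 states:
  I0: { [T → . * X X], [T' → . T] }  — shift
  I1: { [B → . x X T], [D → . B X], [D → . T B], [T → * . X X], [T → . * X X], [X → . * x g], [X → . D], [X → .] }  — shift, reduce
  I2: { [T' → T .] }  — accept
  I3: { [B → . x X T], [D → . B X], [D → . T B], [T → * . X X], [T → . * X X], [X → * . x g], [X → . * x g], [X → . D], [X → .] }  — shift, reduce
  I4: { [B → . x X T], [D → . B X], [D → . T B], [D → B . X], [T → . * X X], [X → . * x g], [X → . D], [X → .] }  — shift, reduce
  I5: { [X → D .] }  — reduce
  I6: { [B → . x X T], [D → T . B] }  — shift
  I7: { [B → . x X T], [D → . B X], [D → . T B], [T → * X . X], [T → . * X X], [X → . * x g], [X → . D], [X → .] }  — shift, reduce
  I8: { [B → . x X T], [B → x . X T], [D → . B X], [D → . T B], [T → . * X X], [X → . * x g], [X → . D], [X → .] }  — shift, reduce
  I9: { [B → x X . T], [T → . * X X] }  — shift
  I10: { [B → x X T .] }  — reduce
  I11: { [T → * X X .] }  — reduce
  I12: { [D → T B .] }  — reduce
  I13: { [D → B X .] }  — reduce
  I14: { [B → . x X T], [B → x . X T], [D → . B X], [D → . T B], [T → . * X X], [X → * x . g], [X → . * x g], [X → . D], [X → .] }  — shift, reduce
  I15: { [X → * x g .] }  — reduce

Conflict in state I1:
  Shift-reduce conflict between [X → .] and [B → . x X T]
So the grammar is NOT LR(0).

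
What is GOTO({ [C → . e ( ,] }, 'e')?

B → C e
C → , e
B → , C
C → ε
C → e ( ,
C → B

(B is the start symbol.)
{ [C → e . ( ,] }

GOTO(I, 'e') = CLOSURE({ [A → αX.β] : [A → α.Xβ] ∈ I, X = 'e' })

Items with dot before 'e', with the dot advanced:
  [C → . e ( ,] → [C → e . ( ,]
Closure adds nothing (no advanced item has the dot before a non-terminal).

GOTO = { [C → e . ( ,] }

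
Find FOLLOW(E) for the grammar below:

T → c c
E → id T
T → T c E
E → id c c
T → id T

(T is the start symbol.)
In T → T c E: E is at the end, add FOLLOW(T)

The FOLLOW sets referred to above (computed the same way, to a fixed point):
  FOLLOW(T) = { $, 'c' }

Taking the union: FOLLOW(E) = { $, 'c' }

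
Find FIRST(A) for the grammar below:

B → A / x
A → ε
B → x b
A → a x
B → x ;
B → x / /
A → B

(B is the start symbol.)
{ '/', 'a', 'x', ε }

To compute FIRST(A), examine every production with A on the left-hand side, reading each right-hand side left to right until a non-nullable symbol is reached.

FIRST sets of the other non-terminals involved (by the same procedure, iterated to a fixed point):
  FIRST(B) = { '/', 'a', 'x' }

From A → ε:
  - ε-production, so ε ∈ FIRST(A)
From A → a x:
  - a is a terminal: add 'a' and stop
From A → B:
  - B is a non-terminal: add FIRST(B) \ {ε} = { '/', 'a', 'x' }
    B is not nullable, so stop

Collecting: FIRST(A) = { '/', 'a', 'x', ε }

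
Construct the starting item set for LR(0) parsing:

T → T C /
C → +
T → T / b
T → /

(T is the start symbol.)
First, augment the grammar with T' → T
I₀ = CLOSURE({ [T' → . T] }):
  [T' → . T] has the dot before T: add [T → . T C /], [T → . T / b], [T → . /]
No further items can be added.

I₀ = { [T → . /], [T → . T / b], [T → . T C /], [T' → . T] }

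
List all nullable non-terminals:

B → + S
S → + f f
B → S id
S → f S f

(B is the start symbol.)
A non-terminal is nullable if it can derive ε (the empty string): either it has an ε-production, or it has a production whose right-hand side consists entirely of nullable non-terminals.

There are no ε-productions, so no non-terminal can derive ε.
No non-terminals are nullable.

Answer: None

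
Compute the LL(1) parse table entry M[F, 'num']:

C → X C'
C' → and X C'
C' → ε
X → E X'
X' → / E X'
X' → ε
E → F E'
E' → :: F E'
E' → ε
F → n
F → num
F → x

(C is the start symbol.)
F → num

To find M[F, 'num'], we find productions for F where 'num' is in the predict set (PREDICT(N → α) = (FIRST(α) \ {ε}) ∪ (FOLLOW(N) if α ⇒* ε)).

F → n: PREDICT = { 'n' }
F → num: PREDICT = { 'num' }
  'num' is in predict set, so this production goes in M[F, 'num']
F → x: PREDICT = { 'x' }

M[F, 'num'] = F → num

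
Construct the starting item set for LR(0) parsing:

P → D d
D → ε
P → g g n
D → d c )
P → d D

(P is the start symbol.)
{ [D → . d c )], [D → .], [P → . D d], [P → . d D], [P → . g g n], [P' → . P] }

First, augment the grammar with P' → P
I₀ = CLOSURE({ [P' → . P] }):
  [P' → . P] has the dot before P: add [P → . D d], [P → . g g n], [P → . d D]
  [P → . D d] has the dot before D: add [D → .], [D → . d c )]
No further items can be added.

I₀ = { [D → . d c )], [D → .], [P → . D d], [P → . d D], [P → . g g n], [P' → . P] }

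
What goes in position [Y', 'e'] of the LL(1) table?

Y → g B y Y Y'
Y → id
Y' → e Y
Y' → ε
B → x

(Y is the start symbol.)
Y' → e Y, Y' → ε

To find M[Y', 'e'], we find productions for Y' where 'e' is in the predict set (PREDICT(N → α) = (FIRST(α) \ {ε}) ∪ (FOLLOW(N) if α ⇒* ε)).

Relevant sets:
  FOLLOW(Y') = { $, 'e' }

Y' → e Y: PREDICT = { 'e' }
  'e' is in predict set, so this production goes in M[Y', 'e']
Y' → ε: PREDICT = { $, 'e' }
  'e' is in predict set, so this production goes in M[Y', 'e']

M[Y', 'e'] = Y' → e Y, Y' → ε  (a multiply-defined cell — the grammar is not LL(1))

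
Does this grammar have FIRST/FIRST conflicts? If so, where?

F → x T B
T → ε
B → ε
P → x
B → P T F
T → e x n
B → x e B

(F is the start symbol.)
Yes. B → P T F / B → x e B on { 'x' }

FIRST sets of the non-terminals at (or reachable through a nullable prefix from) the front of some alternative:
  FIRST(P) = { 'x' }

Productions for T:
  T → ε: FIRST = { ε }
  T → e x n: FIRST = { 'e' }
Productions for B:
  B → ε: FIRST = { ε }
  B → P T F: FIRST = { 'x' }
  B → x e B: FIRST = { 'x' }
F, P have only one production, so no FIRST/FIRST conflict is possible there.

Conflict for B: B → P T F and B → x e B
  Overlap: { 'x' }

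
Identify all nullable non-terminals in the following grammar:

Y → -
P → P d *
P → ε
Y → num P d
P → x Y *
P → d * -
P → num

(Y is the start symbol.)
ε-productions: P → ε
So P is immediately nullable.
No further non-terminal can be added: every production for the remaining non-terminals contains a terminal or a non-nullable non-terminal.
Nullable = { 'P' }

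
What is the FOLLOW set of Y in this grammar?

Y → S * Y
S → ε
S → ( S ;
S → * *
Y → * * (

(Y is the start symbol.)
Y is the start symbol, so $ ∈ FOLLOW(Y).
In Y → S * Y: Y is at the end; this adds FOLLOW(Y) to itself — nothing new

Taking the union: FOLLOW(Y) = { $ }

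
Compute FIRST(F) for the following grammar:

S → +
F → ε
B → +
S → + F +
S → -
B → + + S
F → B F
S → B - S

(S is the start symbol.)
FIRST sets of the other non-terminals involved (by the same procedure, iterated to a fixed point):
  FIRST(B) = { '+' }

From F → ε:
  - ε-production, so ε ∈ FIRST(F)
From F → B F:
  - B is a non-terminal: add FIRST(B) \ {ε} = { '+' }
    B is not nullable, so stop

Collecting: FIRST(F) = { '+', ε }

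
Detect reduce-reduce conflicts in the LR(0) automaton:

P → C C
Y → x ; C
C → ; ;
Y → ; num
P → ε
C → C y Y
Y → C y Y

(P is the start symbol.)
A reduce-reduce conflict occurs when an LR(0) state has two complete items [A → α .] and [B → β .] — both call for a reduction, and with no lookahead the parser cannot choose between them.

Augment with P' → P and build the canonical LR(0) collection (I0 = CLOSURE({[P' → . P]}), then GOTO on every symbol after a dot until no new states appear). It has 16 states:
  I0: { [C → . ; ;], [C → . C y Y], [P → . C C], [P → .], [P' → . P] }  — shift, reduce
  I1: { [C → ; . ;] }  — shift
  I2: { [C → . ; ;], [C → . C y Y], [C → C . y Y], [P → C . C] }  — shift
  I3: { [P' → P .] }  — accept
  I4: { [C → C . y Y], [P → C C .] }  — shift, reduce
  I5: { [C → . ; ;], [C → . C y Y], [C → C y . Y], [Y → . ; num], [Y → . C y Y], [Y → . x ; C] }  — shift
  I6: { [C → ; . ;], [Y → ; . num] }  — shift
  I7: { [C → C . y Y], [Y → C . y Y] }  — shift
  I8: { [C → C y Y .] }  — reduce
  I9: { [Y → x . ; C] }  — shift
  I10: { [C → . ; ;], [C → . C y Y], [Y → x ; . C] }  — shift
  I11: { [C → C . y Y], [Y → x ; C .] }  — shift, reduce
  I12: { [C → . ; ;], [C → . C y Y], [C → C y . Y], [Y → . ; num], [Y → . C y Y], [Y → . x ; C], [Y → C y . Y] }  — shift
  I13: { [C → C y Y .], [Y → C y Y .] }  — 2 reduces
  I14: { [C → ; ; .] }  — reduce
  I15: { [Y → ; num .] }  — reduce

I13 contains complete items [C → C y Y .], [Y → C y Y .] — reduce-reduce conflict.

Answer: Yes — I13: [C → C y Y .] vs [Y → C y Y .]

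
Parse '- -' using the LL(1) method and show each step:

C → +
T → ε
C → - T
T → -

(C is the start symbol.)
Stack is shown with the top on the left.

Stack  Input  Action
--------------------
C $    - - $  output C → - T
- T $  - - $  match '-'
T $    - $    output T → -
- $    - $    match '-'
$      $      accept

The string is accepted.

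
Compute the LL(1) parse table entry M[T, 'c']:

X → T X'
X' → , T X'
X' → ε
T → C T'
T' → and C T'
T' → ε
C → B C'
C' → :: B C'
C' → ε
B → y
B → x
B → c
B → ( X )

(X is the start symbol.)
To find M[T, 'c'], we find productions for T where 'c' is in the predict set (PREDICT(N → α) = (FIRST(α) \ {ε}) ∪ (FOLLOW(N) if α ⇒* ε)).

Relevant sets:
  FIRST(C) = { '(', 'c', 'x', 'y' }

T → C T': PREDICT = { '(', 'c', 'x', 'y' }
  'c' is in predict set, so this production goes in M[T, 'c']

M[T, 'c'] = T → C T'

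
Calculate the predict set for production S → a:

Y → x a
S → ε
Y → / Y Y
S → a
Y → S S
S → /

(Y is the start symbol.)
{ 'a' }

PREDICT(S → a) = (FIRST(RHS) \ {ε}) ∪ (FOLLOW(S) if ε ∈ FIRST(RHS), i.e. RHS ⇒* ε)
FIRST(a) = { 'a' }
ε ∉ FIRST(a), so FOLLOW(S) is not added.
PREDICT(S → a) = { 'a' }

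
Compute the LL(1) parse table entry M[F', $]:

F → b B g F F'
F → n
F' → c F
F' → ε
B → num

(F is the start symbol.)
F' → ε

To find M[F', $], we find productions for F' where $ is in the predict set (PREDICT(N → α) = (FIRST(α) \ {ε}) ∪ (FOLLOW(N) if α ⇒* ε)).

Relevant sets:
  FOLLOW(F') = { $, 'c' }

F' → c F: PREDICT = { 'c' }
F' → ε: PREDICT = { $, 'c' }
  $ is in predict set, so this production goes in M[F', $]

M[F', $] = F' → ε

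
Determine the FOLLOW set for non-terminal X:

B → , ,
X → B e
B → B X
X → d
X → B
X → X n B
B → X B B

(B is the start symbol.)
In B → B X: X is at the end, add FOLLOW(B)
In X → X n B: X is followed by n B, add FIRST(n B) \ {ε} = { 'n' }
In B → X B B: X is followed by B B, add FIRST(B B) \ {ε} = { ',', 'd' }

The FOLLOW sets referred to above (computed the same way, to a fixed point):
  FOLLOW(B) = { $, ',', 'd', 'e', 'n' }

Taking the union: FOLLOW(X) = { $, ',', 'd', 'e', 'n' }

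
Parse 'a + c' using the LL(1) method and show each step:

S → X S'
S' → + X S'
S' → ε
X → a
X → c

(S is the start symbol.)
LL(1) parsing maintains a stack (initially the start symbol over $) and the input. At each step: if the stack top is a terminal, match it against the current input token; if it is a non-terminal N, replace it with the RHS of M[N, lookahead] (the unique production whose predict set contains the lookahead).

Stack is shown with the top on the left.

Stack     Input    Action
-------------------------
S $       a + c $  output S → X S'
X S' $    a + c $  output X → a
a S' $    a + c $  match 'a'
S' $      + c $    output S' → + X S'
+ X S' $  + c $    match '+'
X S' $    c $      output X → c
c S' $    c $      match 'c'
S' $      $        output S' → ε
$         $        accept

The string is accepted.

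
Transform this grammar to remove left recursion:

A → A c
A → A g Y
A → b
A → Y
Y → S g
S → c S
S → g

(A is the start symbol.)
A → b A'
A → Y A'
A' → c A'
A' → g Y A'
A' → ε
Y → S g
S → c S
S → g

A is directly left-recursive. The standard transformation for
  A → A α₁ | ... | A α_m | β₁ | ... | β_n
is
  A  → β₁ A' | ... | β_n A'
  A' → α₁ A' | ... | α_m A' | ε

A → b becomes A → b A'
A → Y becomes A → Y A'
A → A c becomes A' → c A'
A → A g Y becomes A' → g Y A'
Add A' → ε

Productions for other non-terminals are unchanged:
  Y → S g
  S → c S
  S → g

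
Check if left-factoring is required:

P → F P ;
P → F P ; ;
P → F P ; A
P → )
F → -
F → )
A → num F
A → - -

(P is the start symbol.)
Yes, P has productions with common prefix 'F P ;'

Left-factoring is needed when two productions for the same non-terminal
share a common prefix on the right-hand side.

Productions for P:
  P → F P ;
  P → F P ; ;
  P → F P ; A
  P → )
Productions for F:
  F → -
  F → )
Productions for A:
  A → num F
  A → - -

Found common prefix 'F P ;' in productions for P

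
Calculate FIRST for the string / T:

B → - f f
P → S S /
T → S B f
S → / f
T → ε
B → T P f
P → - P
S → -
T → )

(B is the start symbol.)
To compute FIRST(/ T), process the symbols left to right:
Symbol / is a terminal. Add '/' and stop.
FIRST(/ T) = { '/' }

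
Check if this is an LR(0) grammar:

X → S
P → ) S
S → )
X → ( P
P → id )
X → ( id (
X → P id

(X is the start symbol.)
No. Shift-reduce conflict between [S → ) .] and [S → . )]

A grammar is LR(0) if no state in the canonical LR(0) collection has:
  - both a shift item (dot before a terminal) and a complete item (shift-reduce conflict), or
  - two or more complete items (reduce-reduce conflict; the accept item [X' → X .] counts as a complete item here).

Augment with X' → X and build the canonical LR(0) collection (I0 = CLOSURE({[X' → . X]}), then GOTO on every symbol after a dot until no new states appear). It has 15 states:
  I0: { [P → . ) S], [P → . id )], [S → . )], [X → . ( P], [X → . ( id (], [X → . P id], [X → . S], [X' → . X] }  — shift
  I1: { [P → . ) S], [P → . id )], [X → ( . P], [X → ( . id (] }  — shift
  I2: { [P → ) . S], [S → ) .], [S → . )] }  — shift, reduce
  I3: { [X → P . id] }  — shift
  I4: { [X → S .] }  — reduce
  I5: { [X' → X .] }  — accept
  I6: { [P → id . )] }  — shift
  I7: { [P → id ) .] }  — reduce
  I8: { [X → P id .] }  — reduce
  I9: { [S → ) .] }  — reduce
  I10: { [P → ) S .] }  — reduce
  I11: { [P → ) . S], [S → . )] }  — shift
  I12: { [X → ( P .] }  — reduce
  I13: { [P → id . )], [X → ( id . (] }  — shift
  I14: { [X → ( id ( .] }  — reduce

Conflict in state I2:
  Shift-reduce conflict between [S → ) .] and [S → . )]
So the grammar is NOT LR(0).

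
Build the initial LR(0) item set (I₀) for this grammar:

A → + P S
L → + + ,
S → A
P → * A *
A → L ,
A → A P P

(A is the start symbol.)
{ [A → . + P S], [A → . A P P], [A → . L ,], [A' → . A], [L → . + + ,] }

First, augment the grammar with A' → A
I₀ = CLOSURE({ [A' → . A] }):
  [A' → . A] has the dot before A: add [A → . + P S], [A → . L ,], [A → . A P P]
  [A → . L ,] has the dot before L: add [L → . + + ,]
No further items can be added.

I₀ = { [A → . + P S], [A → . A P P], [A → . L ,], [A' → . A], [L → . + + ,] }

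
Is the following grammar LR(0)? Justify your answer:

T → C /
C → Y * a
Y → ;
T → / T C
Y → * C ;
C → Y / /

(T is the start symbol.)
Yes, the grammar is LR(0)

Augment with T' → T and build the canonical LR(0) collection (I0 = CLOSURE({[T' → . T]}), then GOTO on every symbol after a dot until no new states appear). It has 16 states:
  I0: { [C → . Y * a], [C → . Y / /], [T → . / T C], [T → . C /], [T' → . T], [Y → . * C ;], [Y → . ;] }  — shift
  I1: { [C → . Y * a], [C → . Y / /], [Y → * . C ;], [Y → . * C ;], [Y → . ;] }  — shift
  I2: { [C → . Y * a], [C → . Y / /], [T → . / T C], [T → . C /], [T → / . T C], [Y → . * C ;], [Y → . ;] }  — shift
  I3: { [Y → ; .] }  — reduce
  I4: { [T → C . /] }  — shift
  I5: { [T' → T .] }  — accept
  I6: { [C → Y . * a], [C → Y . / /] }  — shift
  I7: { [C → Y * . a] }  — shift
  I8: { [C → Y / . /] }  — shift
  I9: { [C → Y / / .] }  — reduce
  I10: { [C → Y * a .] }  — reduce
  I11: { [T → C / .] }  — reduce
  I12: { [C → . Y * a], [C → . Y / /], [T → / T . C], [Y → . * C ;], [Y → . ;] }  — shift
  I13: { [T → / T C .] }  — reduce
  I14: { [Y → * C . ;] }  — shift
  I15: { [Y → * C ; .] }  — reduce

Every state is either a pure shift/goto state or contains exactly one complete item and nothing to shift — no conflicts. The grammar is LR(0).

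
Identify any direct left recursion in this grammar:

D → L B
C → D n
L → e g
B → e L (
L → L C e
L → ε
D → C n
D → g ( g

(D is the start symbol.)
D → L B: starts with L
C → D n: starts with D
L → e g: starts with e
B → e L (: starts with e
L → L C e: LEFT RECURSIVE (starts with L)
L → ε: starts with ε
D → C n: starts with C
D → g ( g: starts with g

The grammar has direct left recursion on: L.

Answer: Yes, L is left-recursive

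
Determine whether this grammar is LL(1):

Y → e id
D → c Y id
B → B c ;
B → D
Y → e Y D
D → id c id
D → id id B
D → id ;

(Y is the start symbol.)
A grammar is LL(1) if for each non-terminal N with multiple productions, the predict sets of those productions are pairwise disjoint, where PREDICT(N → α) = (FIRST(α) \ {ε}) ∪ (FOLLOW(N) if α ⇒* ε).

Relevant sets:
  FIRST(B) = { 'c', 'id' }
  FIRST(D) = { 'c', 'id' }

For Y:
  PREDICT(Y → e id) = { 'e' }
  PREDICT(Y → e Y D) = { 'e' }
For D:
  PREDICT(D → c Y id) = { 'c' }
  PREDICT(D → id c id) = { 'id' }
  PREDICT(D → id id B) = { 'id' }
  PREDICT(D → id ';') = { 'id' }
For B:
  PREDICT(B → B c ';') = { 'c', 'id' }
  PREDICT(B → D) = { 'c', 'id' }

Conflict found: Predict set conflict for Y: { 'e' }
The grammar is NOT LL(1).

Answer: No. Predict set conflict for Y: { 'e' }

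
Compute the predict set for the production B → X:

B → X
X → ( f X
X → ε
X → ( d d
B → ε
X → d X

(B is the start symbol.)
PREDICT(B → X) = (FIRST(RHS) \ {ε}) ∪ (FOLLOW(B) if ε ∈ FIRST(RHS), i.e. RHS ⇒* ε)
FIRST(X) = { '(', 'd', ε }
FIRST(X) = { '(', 'd', ε }
ε ∈ FIRST(X) (the right-hand side is nullable), so add FOLLOW(B) = { $ }
PREDICT(B → X) = { $, '(', 'd' }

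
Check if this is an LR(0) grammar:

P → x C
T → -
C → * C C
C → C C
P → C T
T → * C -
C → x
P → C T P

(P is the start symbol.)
A grammar is LR(0) if no state in the canonical LR(0) collection has:
  - both a shift item (dot before a terminal) and a complete item (shift-reduce conflict), or
  - two or more complete items (reduce-reduce conflict; the accept item [P' → P .] counts as a complete item here).

Augment with P' → P and build the canonical LR(0) collection (I0 = CLOSURE({[P' → . P]}), then GOTO on every symbol after a dot until no new states appear). It has 16 states:
  I0: { [C → . * C C], [C → . C C], [C → . x], [P → . C T P], [P → . C T], [P → . x C], [P' → . P] }  — shift
  I1: { [C → * . C C], [C → . * C C], [C → . C C], [C → . x] }  — shift
  I2: { [C → . * C C], [C → . C C], [C → . x], [C → C . C], [P → C . T P], [P → C . T], [T → . * C -], [T → . -] }  — shift
  I3: { [P' → P .] }  — accept
  I4: { [C → . * C C], [C → . C C], [C → . x], [C → x .], [P → x . C] }  — shift, reduce
  I5: { [C → . * C C], [C → . C C], [C → . x], [C → C . C], [P → x C .] }  — shift, reduce
  I6: { [C → x .] }  — reduce
  I7: { [C → . * C C], [C → . C C], [C → . x], [C → C . C], [C → C C .] }  — shift, reduce
  I8: { [C → * . C C], [C → . * C C], [C → . C C], [C → . x], [T → * . C -] }  — shift
  I9: { [T → - .] }  — reduce
  I10: { [C → . * C C], [C → . C C], [C → . x], [P → . C T P], [P → . C T], [P → . x C], [P → C T . P], [P → C T .] }  — shift, reduce
  I11: { [P → C T P .] }  — reduce
  I12: { [C → * C . C], [C → . * C C], [C → . C C], [C → . x], [C → C . C], [T → * C . -] }  — shift
  I13: { [T → * C - .] }  — reduce
  I14: { [C → * C C .], [C → . * C C], [C → . C C], [C → . x], [C → C . C], [C → C C .] }  — shift, 2 reduces
  I15: { [C → * C . C], [C → . * C C], [C → . C C], [C → . x], [C → C . C] }  — shift

Conflict in state I4:
  Shift-reduce conflict between [C → x .] and [C → . * C C]
So the grammar is NOT LR(0).

Answer: No. Shift-reduce conflict between [C → x .] and [C → . * C C]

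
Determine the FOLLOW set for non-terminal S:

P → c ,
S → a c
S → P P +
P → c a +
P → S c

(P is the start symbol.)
To compute FOLLOW(S), find every occurrence of S on a right-hand side N → α S β: add FIRST(β) \ {ε}, and if β is empty or nullable also add FOLLOW(N). Iterate to a fixed point.

In P → S c: S is followed by c, add FIRST(c) \ {ε} = { 'c' }

Taking the union: FOLLOW(S) = { 'c' }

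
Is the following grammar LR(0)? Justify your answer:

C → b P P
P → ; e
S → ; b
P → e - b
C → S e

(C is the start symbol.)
Yes, the grammar is LR(0)

A grammar is LR(0) if no state in the canonical LR(0) collection has:
  - both a shift item (dot before a terminal) and a complete item (shift-reduce conflict), or
  - two or more complete items (reduce-reduce conflict; the accept item [C' → C .] counts as a complete item here).

Augment with C' → C and build the canonical LR(0) collection (I0 = CLOSURE({[C' → . C]}), then GOTO on every symbol after a dot until no new states appear). It has 14 states:
  I0: { [C → . S e], [C → . b P P], [C' → . C], [S → . ; b] }  — shift
  I1: { [S → ; . b] }  — shift
  I2: { [C' → C .] }  — accept
  I3: { [C → S . e] }  — shift
  I4: { [C → b . P P], [P → . ; e], [P → . e - b] }  — shift
  I5: { [P → ; . e] }  — shift
  I6: { [C → b P . P], [P → . ; e], [P → . e - b] }  — shift
  I7: { [P → e . - b] }  — shift
  I8: { [P → e - . b] }  — shift
  I9: { [P → e - b .] }  — reduce
  I10: { [C → b P P .] }  — reduce
  I11: { [P → ; e .] }  — reduce
  I12: { [C → S e .] }  — reduce
  I13: { [S → ; b .] }  — reduce

Every state is either a pure shift/goto state or contains exactly one complete item and nothing to shift — no conflicts. The grammar is LR(0).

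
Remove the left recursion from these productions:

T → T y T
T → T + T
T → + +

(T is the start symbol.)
T is directly left-recursive. The standard transformation for
  A → A α₁ | ... | A α_m | β₁ | ... | β_n
is
  A  → β₁ A' | ... | β_n A'
  A' → α₁ A' | ... | α_m A' | ε

T → + + becomes T → + + T'
T → T y T becomes T' → y T T'
T → T + T becomes T' → + T T'
Add T' → ε

Resulting grammar:
T → + + T'
T' → y T T'
T' → + T T'
T' → ε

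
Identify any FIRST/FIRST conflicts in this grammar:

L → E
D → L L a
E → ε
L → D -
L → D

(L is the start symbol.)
Yes. L → D '-' / L → D on { 'a' }

A FIRST/FIRST conflict occurs when two productions N → α and N → β for the same non-terminal have FIRST(α) ∩ FIRST(β) ≠ ∅ (with ε ∈ FIRST of a nullable right-hand side, so two nullable alternatives also conflict).

FIRST sets of the non-terminals at (or reachable through a nullable prefix from) the front of some alternative:
  FIRST(E) = { ε }
  FIRST(D) = { 'a' }

Productions for L:
  L → E: FIRST = { ε }
  L → D -: FIRST = { 'a' }
  L → D: FIRST = { 'a' }
D, E have only one production, so no FIRST/FIRST conflict is possible there.

Conflict for L: L → D - and L → D
  Overlap: { 'a' }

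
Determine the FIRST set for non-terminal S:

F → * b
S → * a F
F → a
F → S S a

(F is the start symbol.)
From S → * a F:
  - '*' is a terminal: add '*' and stop

Collecting: FIRST(S) = { '*' }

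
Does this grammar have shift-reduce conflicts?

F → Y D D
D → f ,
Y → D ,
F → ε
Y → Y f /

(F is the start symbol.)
Yes — I0: [F → .] vs [D → . f ,]

A shift-reduce conflict occurs when an LR(0) state has both:
  - a complete (reduce) item [A → α .] (dot at the end), and
  - a shift item [B → β . c γ] (dot before a terminal).

Augment with F' → F and build the canonical LR(0) collection (I0 = CLOSURE({[F' → . F]}), then GOTO on every symbol after a dot until no new states appear). It has 11 states:
  I0: { [D → . f ,], [F → . Y D D], [F → .], [F' → . F], [Y → . D ,], [Y → . Y f /] }  — shift, reduce
  I1: { [Y → D . ,] }  — shift
  I2: { [F' → F .] }  — accept
  I3: { [D → . f ,], [F → Y . D D], [Y → Y . f /] }  — shift
  I4: { [D → f . ,] }  — shift
  I5: { [D → f , .] }  — reduce
  I6: { [D → . f ,], [F → Y D . D] }  — shift
  I7: { [D → f . ,], [Y → Y f . /] }  — shift
  I8: { [Y → Y f / .] }  — reduce
  I9: { [F → Y D D .] }  — reduce
  I10: { [Y → D , .] }  — reduce

I0 contains reduce item [F → .] and shift item [D → . f ,] — shift-reduce conflict.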